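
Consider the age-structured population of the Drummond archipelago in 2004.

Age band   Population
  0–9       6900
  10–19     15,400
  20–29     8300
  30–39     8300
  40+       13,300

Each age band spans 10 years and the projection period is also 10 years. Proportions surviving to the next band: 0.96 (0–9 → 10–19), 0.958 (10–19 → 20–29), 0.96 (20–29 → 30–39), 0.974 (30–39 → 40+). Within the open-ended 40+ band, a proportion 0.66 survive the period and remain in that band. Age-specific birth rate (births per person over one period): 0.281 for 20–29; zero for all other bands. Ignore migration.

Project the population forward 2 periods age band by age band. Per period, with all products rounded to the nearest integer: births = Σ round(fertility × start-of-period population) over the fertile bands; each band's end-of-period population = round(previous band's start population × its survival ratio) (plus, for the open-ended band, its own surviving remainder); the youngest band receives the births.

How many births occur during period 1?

Period 1:
Births: 8300 × 0.281 = 2332
10–19: 6900 × 0.96 = 6624
20–29: 15400 × 0.958 = 14753
30–39: 8300 × 0.96 = 7968
40+: 8300 × 0.974 + 13300 × 0.66 = 8084 + 8778 = 16862
Population now: 0–9=2332, 10–19=6624, 20–29=14753, 30–39=7968, 40+=16862

2332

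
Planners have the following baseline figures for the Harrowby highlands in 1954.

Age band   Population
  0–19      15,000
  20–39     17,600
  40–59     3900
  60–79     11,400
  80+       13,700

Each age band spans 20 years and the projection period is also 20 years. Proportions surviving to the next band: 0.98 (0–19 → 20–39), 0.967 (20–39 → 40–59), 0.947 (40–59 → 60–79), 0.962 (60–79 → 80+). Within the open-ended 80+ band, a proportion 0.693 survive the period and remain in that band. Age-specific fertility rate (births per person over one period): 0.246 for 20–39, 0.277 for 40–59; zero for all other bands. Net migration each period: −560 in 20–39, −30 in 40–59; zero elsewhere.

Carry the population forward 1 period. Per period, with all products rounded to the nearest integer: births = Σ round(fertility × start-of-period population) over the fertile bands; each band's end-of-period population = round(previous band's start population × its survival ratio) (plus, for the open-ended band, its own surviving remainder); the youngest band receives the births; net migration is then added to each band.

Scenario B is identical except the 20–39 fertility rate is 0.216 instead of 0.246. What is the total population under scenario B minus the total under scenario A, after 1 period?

Call the groups 1 to 5, youngest first.
[period 1]
Births: 17600 * 0.246 = 4330  |  3900 * 0.277 = 1080 → total 5410
Group 2: 15000 * 0.98 = 14700
Group 3: 17600 * 0.967 = 17019
Group 4: 3900 * 0.947 = 3693
Group 5: 11400 * 0.962 + 13700 * 0.693 = 10967 + 9494 = 20461
Net migration: Group 2 − 560 → 14140; Group 3 − 30 → 16989
End of period: [5410, 14140, 16989, 3693, 20461]
Scenario A total after 1 period: 60693
Scenario B projection —
[period 1]
Births: 17600 * 0.216 = 3802  |  3900 * 0.277 = 1080 → total 4882
Group 2: 15000 * 0.98 = 14700
Group 3: 17600 * 0.967 = 17019
Group 4: 3900 * 0.947 = 3693
Group 5: 11400 * 0.962 + 13700 * 0.693 = 10967 + 9494 = 20461
Net migration: Group 2 − 560 → 14140; Group 3 − 30 → 16989
End of period: [4882, 14140, 16989, 3693, 20461]
Scenario B total after 1 period: 60165
Difference B − A = 60165 − 60693 = -528

-528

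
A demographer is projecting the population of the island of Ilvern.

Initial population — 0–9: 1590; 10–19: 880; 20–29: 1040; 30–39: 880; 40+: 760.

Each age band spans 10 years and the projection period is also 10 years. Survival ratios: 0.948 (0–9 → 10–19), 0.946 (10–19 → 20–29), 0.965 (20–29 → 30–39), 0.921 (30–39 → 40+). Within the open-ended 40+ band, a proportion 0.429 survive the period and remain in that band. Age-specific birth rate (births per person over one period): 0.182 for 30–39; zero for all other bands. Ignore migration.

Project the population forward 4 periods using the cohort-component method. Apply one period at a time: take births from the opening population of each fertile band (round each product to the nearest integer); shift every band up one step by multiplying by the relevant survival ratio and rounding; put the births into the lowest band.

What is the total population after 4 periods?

2535

After projecting period 1:
Births: 880 × 0.182 = 160
10–19: 1590 × 0.948 = 1507
20–29: 880 × 0.946 = 832
30–39: 1040 × 0.965 = 1004
40+: 880 × 0.921 + 760 × 0.429 = 810 + 326 = 1136
Giving 160 / 1507 / 832 / 1004 / 1136.
After projecting period 2:
Births: 1004 × 0.182 = 183
10–19: 160 × 0.948 = 152
20–29: 1507 × 0.946 = 1426
30–39: 832 × 0.965 = 803
40+: 1004 × 0.921 + 1136 × 0.429 = 925 + 487 = 1412
Giving 183 / 152 / 1426 / 803 / 1412.
After projecting period 3:
Births: 803 × 0.182 = 146
10–19: 183 × 0.948 = 173
20–29: 152 × 0.946 = 144
30–39: 1426 × 0.965 = 1376
40+: 803 × 0.921 + 1412 × 0.429 = 740 + 606 = 1346
Giving 146 / 173 / 144 / 1376 / 1346.
After projecting period 4:
Births: 1376 × 0.182 = 250
10–19: 146 × 0.948 = 138
20–29: 173 × 0.946 = 164
30–39: 144 × 0.965 = 139
40+: 1376 × 0.921 + 1346 × 0.429 = 1267 + 577 = 1844
Giving 250 / 138 / 164 / 139 / 1844.
Total after period 4: 250 + 138 + 164 + 139 + 1844 = 2535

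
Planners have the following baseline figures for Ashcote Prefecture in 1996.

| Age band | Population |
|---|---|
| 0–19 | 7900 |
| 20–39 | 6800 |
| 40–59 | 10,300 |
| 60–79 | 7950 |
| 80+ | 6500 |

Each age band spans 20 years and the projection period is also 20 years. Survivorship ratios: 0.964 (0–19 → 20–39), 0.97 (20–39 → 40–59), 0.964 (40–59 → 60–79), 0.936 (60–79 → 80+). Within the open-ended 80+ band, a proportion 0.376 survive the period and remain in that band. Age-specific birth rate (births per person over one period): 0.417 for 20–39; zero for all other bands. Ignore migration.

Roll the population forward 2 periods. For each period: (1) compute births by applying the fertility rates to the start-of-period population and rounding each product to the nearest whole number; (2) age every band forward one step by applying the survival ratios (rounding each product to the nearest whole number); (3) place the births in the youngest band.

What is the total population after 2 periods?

(Groups numbered youngest = 1 to oldest = 5.)
Period 1:
Births: 6800 × 0.417 = 2836
Group 2: 7900 × 0.964 = 7616
Group 3: 6800 × 0.97 = 6596
Group 4: 10300 × 0.964 = 9929
Group 5: 7950 × 0.936 + 6500 × 0.376 = 7441 + 2444 = 9885
→ [2836, 7616, 6596, 9929, 9885]
Period 2:
Births: 7616 × 0.417 = 3176
Group 2: 2836 × 0.964 = 2734
Group 3: 7616 × 0.97 = 7388
Group 4: 6596 × 0.964 = 6359
Group 5: 9929 × 0.936 + 9885 × 0.376 = 9294 + 3717 = 13011
→ [3176, 2734, 7388, 6359, 13011]
Total after period 2: 3176 + 2734 + 7388 + 6359 + 13011 = 32668

32668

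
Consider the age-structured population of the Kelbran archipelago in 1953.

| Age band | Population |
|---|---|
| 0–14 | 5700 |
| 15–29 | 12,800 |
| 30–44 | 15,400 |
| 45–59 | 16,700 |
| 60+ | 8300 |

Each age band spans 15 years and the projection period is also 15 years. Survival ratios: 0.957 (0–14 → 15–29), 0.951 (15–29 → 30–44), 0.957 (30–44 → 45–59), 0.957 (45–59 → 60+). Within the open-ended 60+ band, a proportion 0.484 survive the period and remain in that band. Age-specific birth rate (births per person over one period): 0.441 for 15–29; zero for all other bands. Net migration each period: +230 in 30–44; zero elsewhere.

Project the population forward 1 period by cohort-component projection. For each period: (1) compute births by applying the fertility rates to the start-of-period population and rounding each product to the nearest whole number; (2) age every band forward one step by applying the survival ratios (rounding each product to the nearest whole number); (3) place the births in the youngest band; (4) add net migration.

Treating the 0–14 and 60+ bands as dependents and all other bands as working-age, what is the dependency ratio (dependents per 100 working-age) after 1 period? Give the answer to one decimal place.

Call the bands 1 to 5, youngest first.
— Period 1 —
Births: 12800 × 0.441 = 5645
Band 2: 5700 × 0.957 = 5455
Band 3: 12800 × 0.951 = 12173
Band 4: 15400 × 0.957 = 14738
Band 5: 16700 × 0.957 + 8300 × 0.484 = 15982 + 4017 = 19999
Net migration: Band 3 + 230 → 12403
Giving 5645 / 5455 / 12403 / 14738 / 19999.
Dependents (band 0–14 + band 60+) = 5645 + 19999 = 25644; working-age = 32596; ratio = 25644/32596 × 100 = 78.7

78.7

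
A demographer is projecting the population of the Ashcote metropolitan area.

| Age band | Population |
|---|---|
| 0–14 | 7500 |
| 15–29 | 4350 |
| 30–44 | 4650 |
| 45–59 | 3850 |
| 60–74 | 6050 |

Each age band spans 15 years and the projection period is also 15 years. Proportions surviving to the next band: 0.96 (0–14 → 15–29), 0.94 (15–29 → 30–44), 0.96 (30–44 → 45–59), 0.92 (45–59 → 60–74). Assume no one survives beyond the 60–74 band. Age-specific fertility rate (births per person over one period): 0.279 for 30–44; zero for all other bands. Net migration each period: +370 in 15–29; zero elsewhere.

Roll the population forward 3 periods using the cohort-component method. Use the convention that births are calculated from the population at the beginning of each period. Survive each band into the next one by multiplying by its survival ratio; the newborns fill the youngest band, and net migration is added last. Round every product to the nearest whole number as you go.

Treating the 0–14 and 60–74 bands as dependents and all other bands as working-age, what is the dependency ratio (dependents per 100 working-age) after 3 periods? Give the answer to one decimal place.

57.0

Period 1.
Births: 4650 × 0.279 = 1297
15–29: 7500 × 0.96 = 7200
30–44: 4350 × 0.94 = 4089
45–59: 4650 × 0.96 = 4464
60–74: 3850 × 0.92 = 3542
Net migration: 15–29 + 370 → 7570
End of period: [1297, 7570, 4089, 4464, 3542]
Period 2.
Births: 4089 × 0.279 = 1141
15–29: 1297 × 0.96 = 1245
30–44: 7570 × 0.94 = 7116
45–59: 4089 × 0.96 = 3925
60–74: 4464 × 0.92 = 4107
Net migration: 15–29 + 370 → 1615
End of period: [1141, 1615, 7116, 3925, 4107]
Period 3.
Births: 7116 × 0.279 = 1985
15–29: 1141 × 0.96 = 1095
30–44: 1615 × 0.94 = 1518
45–59: 7116 × 0.96 = 6831
60–74: 3925 × 0.92 = 3611
Net migration: 15–29 + 370 → 1465
End of period: [1985, 1465, 1518, 6831, 3611]
Dependents (band 0–14 + band 60–74) = 1985 + 3611 = 5596; working-age = 9814; ratio = 5596/9814 × 100 = 57.0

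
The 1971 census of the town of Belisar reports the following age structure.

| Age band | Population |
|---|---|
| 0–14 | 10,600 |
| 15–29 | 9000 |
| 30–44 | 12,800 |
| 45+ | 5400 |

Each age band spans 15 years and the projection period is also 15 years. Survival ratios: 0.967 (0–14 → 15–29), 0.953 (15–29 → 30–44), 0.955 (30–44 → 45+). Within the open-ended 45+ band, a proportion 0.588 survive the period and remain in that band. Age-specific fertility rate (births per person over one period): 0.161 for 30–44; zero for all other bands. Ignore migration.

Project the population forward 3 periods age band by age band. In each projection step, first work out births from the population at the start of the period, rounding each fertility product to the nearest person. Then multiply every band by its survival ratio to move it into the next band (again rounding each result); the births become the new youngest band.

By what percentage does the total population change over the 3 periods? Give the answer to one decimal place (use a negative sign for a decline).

Numbering the groups 1..4 from youngest to oldest:
After projecting period 1:
Births: 12800 × 0.161 = 2061
Group 2: 10600 × 0.967 = 10250
Group 3: 9000 × 0.953 = 8577
Group 4: 12800 × 0.955 + 5400 × 0.588 = 12224 + 3175 = 15399
→ [2061, 10250, 8577, 15399]
After projecting period 2:
Births: 8577 × 0.161 = 1381
Group 2: 2061 × 0.967 = 1993
Group 3: 10250 × 0.953 = 9768
Group 4: 8577 × 0.955 + 15399 × 0.588 = 8191 + 9055 = 17246
→ [1381, 1993, 9768, 17246]
After projecting period 3:
Births: 9768 × 0.161 = 1573
Group 2: 1381 × 0.967 = 1335
Group 3: 1993 × 0.953 = 1899
Group 4: 9768 × 0.955 + 17246 × 0.588 = 9328 + 10141 = 19469
→ [1573, 1335, 1899, 19469]
Total: 37800 → 24276; change = -13524; percentage change = -35.8%

-35.8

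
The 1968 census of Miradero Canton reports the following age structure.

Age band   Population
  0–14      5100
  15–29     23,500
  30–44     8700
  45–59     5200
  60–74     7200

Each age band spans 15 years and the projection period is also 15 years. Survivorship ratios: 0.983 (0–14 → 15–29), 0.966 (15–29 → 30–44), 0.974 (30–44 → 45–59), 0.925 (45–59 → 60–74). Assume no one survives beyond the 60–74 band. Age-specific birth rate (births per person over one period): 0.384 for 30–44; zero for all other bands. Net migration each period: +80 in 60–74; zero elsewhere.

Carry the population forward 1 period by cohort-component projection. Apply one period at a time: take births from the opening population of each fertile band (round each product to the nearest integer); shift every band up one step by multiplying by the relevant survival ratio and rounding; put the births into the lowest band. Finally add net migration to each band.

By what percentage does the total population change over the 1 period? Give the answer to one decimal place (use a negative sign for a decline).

Let group 1 be 0–14 through group 5 = 60–74.
Period 1.
Births: 8700 × 0.384 = 3341
Group 2: 5100 × 0.983 = 5013
Group 3: 23500 × 0.966 = 22701
Group 4: 8700 × 0.974 = 8474
Group 5: 5200 × 0.925 = 4810
Net migration: Group 5 + 80 → 4890
End of period: [3341, 5013, 22701, 8474, 4890]
Total: 49700 → 44419; change = -5281; percentage change = -10.6%

-10.6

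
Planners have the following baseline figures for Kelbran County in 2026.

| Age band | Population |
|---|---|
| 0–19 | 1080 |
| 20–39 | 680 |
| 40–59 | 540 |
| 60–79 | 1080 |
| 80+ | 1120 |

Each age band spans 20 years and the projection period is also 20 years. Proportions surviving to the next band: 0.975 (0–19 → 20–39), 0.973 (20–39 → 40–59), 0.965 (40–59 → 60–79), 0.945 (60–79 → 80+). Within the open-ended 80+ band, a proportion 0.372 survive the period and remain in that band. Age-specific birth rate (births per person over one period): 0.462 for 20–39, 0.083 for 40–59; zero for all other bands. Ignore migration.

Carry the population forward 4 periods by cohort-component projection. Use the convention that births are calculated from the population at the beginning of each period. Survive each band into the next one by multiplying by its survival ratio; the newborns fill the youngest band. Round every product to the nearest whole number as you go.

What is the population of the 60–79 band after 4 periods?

329

— Period 1 —
Births: 680 * 0.462 = 314, 540 * 0.083 = 45 — total 359
20–39: 1080 * 0.975 = 1053
40–59: 680 * 0.973 = 662
60–79: 540 * 0.965 = 521
80+: 1080 * 0.945 + 1120 * 0.372 = 1021 + 417 = 1438
→ [359, 1053, 662, 521, 1438]
— Period 2 —
Births: 1053 * 0.462 = 486, 662 * 0.083 = 55 — total 541
20–39: 359 * 0.975 = 350
40–59: 1053 * 0.973 = 1025
60–79: 662 * 0.965 = 639
80+: 521 * 0.945 + 1438 * 0.372 = 492 + 535 = 1027
→ [541, 350, 1025, 639, 1027]
— Period 3 —
Births: 350 * 0.462 = 162, 1025 * 0.083 = 85 — total 247
20–39: 541 * 0.975 = 527
40–59: 350 * 0.973 = 341
60–79: 1025 * 0.965 = 989
80+: 639 * 0.945 + 1027 * 0.372 = 604 + 382 = 986
→ [247, 527, 341, 989, 986]
— Period 4 —
Births: 527 * 0.462 = 243, 341 * 0.083 = 28 — total 271
20–39: 247 * 0.975 = 241
40–59: 527 * 0.973 = 513
60–79: 341 * 0.965 = 329
80+: 989 * 0.945 + 986 * 0.372 = 935 + 367 = 1302
→ [271, 241, 513, 329, 1302]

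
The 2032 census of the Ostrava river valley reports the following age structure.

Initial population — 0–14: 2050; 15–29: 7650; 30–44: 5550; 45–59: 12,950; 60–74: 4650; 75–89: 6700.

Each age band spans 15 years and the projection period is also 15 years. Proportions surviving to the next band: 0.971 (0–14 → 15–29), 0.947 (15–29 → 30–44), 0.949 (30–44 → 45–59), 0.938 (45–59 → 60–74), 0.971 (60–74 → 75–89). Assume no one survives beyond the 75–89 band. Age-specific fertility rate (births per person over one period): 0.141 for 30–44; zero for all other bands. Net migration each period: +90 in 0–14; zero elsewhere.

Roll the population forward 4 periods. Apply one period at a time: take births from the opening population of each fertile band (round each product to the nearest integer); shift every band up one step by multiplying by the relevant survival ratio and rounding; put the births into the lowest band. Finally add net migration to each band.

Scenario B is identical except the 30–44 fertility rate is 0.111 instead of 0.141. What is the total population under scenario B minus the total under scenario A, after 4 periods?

(Groups numbered youngest = 1 to oldest = 6.)
Period 1.
Births: 5550 × 0.141 = 783
Group 2: 2050 × 0.971 = 1991
Group 3: 7650 × 0.947 = 7245
Group 4: 5550 × 0.949 = 5267
Group 5: 12950 × 0.938 = 12147
Group 6: 4650 × 0.971 = 4515
Net migration: Group 1 + 90 → 873
→ [873, 1991, 7245, 5267, 12147, 4515]
Period 2.
Births: 7245 × 0.141 = 1022
Group 2: 873 × 0.971 = 848
Group 3: 1991 × 0.947 = 1885
Group 4: 7245 × 0.949 = 6876
Group 5: 5267 × 0.938 = 4940
Group 6: 12147 × 0.971 = 11795
Net migration: Group 1 + 90 → 1112
→ [1112, 848, 1885, 6876, 4940, 11795]
Period 3.
Births: 1885 × 0.141 = 266
Group 2: 1112 × 0.971 = 1080
Group 3: 848 × 0.947 = 803
Group 4: 1885 × 0.949 = 1789
Group 5: 6876 × 0.938 = 6450
Group 6: 4940 × 0.971 = 4797
Net migration: Group 1 + 90 → 356
→ [356, 1080, 803, 1789, 6450, 4797]
Period 4.
Births: 803 × 0.141 = 113
Group 2: 356 × 0.971 = 346
Group 3: 1080 × 0.947 = 1023
Group 4: 803 × 0.949 = 762
Group 5: 1789 × 0.938 = 1678
Group 6: 6450 × 0.971 = 6263
Net migration: Group 1 + 90 → 203
→ [203, 346, 1023, 762, 1678, 6263]
Scenario A total after 4 periods: 10275
Scenario B projection —
Period 1.
Births: 5550 × 0.111 = 616
Group 2: 2050 × 0.971 = 1991
Group 3: 7650 × 0.947 = 7245
Group 4: 5550 × 0.949 = 5267
Group 5: 12950 × 0.938 = 12147
Group 6: 4650 × 0.971 = 4515
Net migration: Group 1 + 90 → 706
→ [706, 1991, 7245, 5267, 12147, 4515]
Period 2.
Births: 7245 × 0.111 = 804
Group 2: 706 × 0.971 = 686
Group 3: 1991 × 0.947 = 1885
Group 4: 7245 × 0.949 = 6876
Group 5: 5267 × 0.938 = 4940
Group 6: 12147 × 0.971 = 11795
Net migration: Group 1 + 90 → 894
→ [894, 686, 1885, 6876, 4940, 11795]
Period 3.
Births: 1885 × 0.111 = 209
Group 2: 894 × 0.971 = 868
Group 3: 686 × 0.947 = 650
Group 4: 1885 × 0.949 = 1789
Group 5: 6876 × 0.938 = 6450
Group 6: 4940 × 0.971 = 4797
Net migration: Group 1 + 90 → 299
→ [299, 868, 650, 1789, 6450, 4797]
Period 4.
Births: 650 × 0.111 = 72
Group 2: 299 × 0.971 = 290
Group 3: 868 × 0.947 = 822
Group 4: 650 × 0.949 = 617
Group 5: 1789 × 0.938 = 1678
Group 6: 6450 × 0.971 = 6263
Net migration: Group 1 + 90 → 162
→ [162, 290, 822, 617, 1678, 6263]
Scenario B total after 4 periods: 9832
Difference B − A = 9832 − 10275 = -443

-443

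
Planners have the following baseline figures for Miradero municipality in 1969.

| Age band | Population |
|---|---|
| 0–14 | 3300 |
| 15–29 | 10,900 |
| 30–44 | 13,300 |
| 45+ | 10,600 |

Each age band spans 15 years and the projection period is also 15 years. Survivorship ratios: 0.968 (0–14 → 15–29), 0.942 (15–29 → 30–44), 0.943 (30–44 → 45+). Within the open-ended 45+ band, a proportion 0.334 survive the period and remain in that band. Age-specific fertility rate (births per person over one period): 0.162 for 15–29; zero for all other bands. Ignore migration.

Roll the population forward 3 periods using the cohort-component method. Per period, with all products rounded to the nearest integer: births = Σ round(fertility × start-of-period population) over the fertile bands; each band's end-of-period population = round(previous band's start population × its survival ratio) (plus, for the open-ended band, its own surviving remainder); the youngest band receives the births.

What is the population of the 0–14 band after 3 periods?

After projecting period 1:
Births: 10900 × 0.162 = 1766
15–29: 3300 × 0.968 = 3194
30–44: 10900 × 0.942 = 10268
45+: 13300 × 0.943 + 10600 × 0.334 = 12542 + 3540 = 16082
Giving 1766 / 3194 / 10268 / 16082.
After projecting period 2:
Births: 3194 × 0.162 = 517
15–29: 1766 × 0.968 = 1709
30–44: 3194 × 0.942 = 3009
45+: 10268 × 0.943 + 16082 × 0.334 = 9683 + 5371 = 15054
Giving 517 / 1709 / 3009 / 15054.
After projecting period 3:
Births: 1709 × 0.162 = 277
15–29: 517 × 0.968 = 500
30–44: 1709 × 0.942 = 1610
45+: 3009 × 0.943 + 15054 × 0.334 = 2837 + 5028 = 7865
Giving 277 / 500 / 1610 / 7865.

277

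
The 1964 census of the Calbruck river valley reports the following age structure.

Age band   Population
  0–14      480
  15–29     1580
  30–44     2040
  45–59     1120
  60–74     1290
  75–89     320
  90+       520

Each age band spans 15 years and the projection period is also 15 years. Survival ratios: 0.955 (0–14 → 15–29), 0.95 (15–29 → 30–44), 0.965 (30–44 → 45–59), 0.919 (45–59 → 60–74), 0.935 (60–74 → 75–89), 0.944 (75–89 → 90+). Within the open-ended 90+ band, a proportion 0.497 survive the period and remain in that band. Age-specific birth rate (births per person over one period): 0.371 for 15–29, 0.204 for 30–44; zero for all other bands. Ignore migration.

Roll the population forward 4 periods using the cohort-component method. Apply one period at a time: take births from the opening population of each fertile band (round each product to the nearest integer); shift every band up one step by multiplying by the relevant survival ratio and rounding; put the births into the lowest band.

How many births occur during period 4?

354

[period 1]
Births: 1580 × 0.371 = 586, 2040 × 0.204 = 416 → 1002
15–29: 480 × 0.955 = 458
30–44: 1580 × 0.95 = 1501
45–59: 2040 × 0.965 = 1969
60–74: 1120 × 0.919 = 1029
75–89: 1290 × 0.935 = 1206
90+: 320 × 0.944 + 520 × 0.497 = 302 + 258 = 560
End of period: [1002, 458, 1501, 1969, 1029, 1206, 560]
[period 2]
Births: 458 × 0.371 = 170, 1501 × 0.204 = 306 → 476
15–29: 1002 × 0.955 = 957
30–44: 458 × 0.95 = 435
45–59: 1501 × 0.965 = 1448
60–74: 1969 × 0.919 = 1810
75–89: 1029 × 0.935 = 962
90+: 1206 × 0.944 + 560 × 0.497 = 1138 + 278 = 1416
End of period: [476, 957, 435, 1448, 1810, 962, 1416]
[period 3]
Births: 957 × 0.371 = 355, 435 × 0.204 = 89 → 444
15–29: 476 × 0.955 = 455
30–44: 957 × 0.95 = 909
45–59: 435 × 0.965 = 420
60–74: 1448 × 0.919 = 1331
75–89: 1810 × 0.935 = 1692
90+: 962 × 0.944 + 1416 × 0.497 = 908 + 704 = 1612
End of period: [444, 455, 909, 420, 1331, 1692, 1612]
[period 4]
Births: 455 × 0.371 = 169, 909 × 0.204 = 185 → 354
15–29: 444 × 0.955 = 424
30–44: 455 × 0.95 = 432
45–59: 909 × 0.965 = 877
60–74: 420 × 0.919 = 386
75–89: 1331 × 0.935 = 1244
90+: 1692 × 0.944 + 1612 × 0.497 = 1597 + 801 = 2398
End of period: [354, 424, 432, 877, 386, 1244, 2398]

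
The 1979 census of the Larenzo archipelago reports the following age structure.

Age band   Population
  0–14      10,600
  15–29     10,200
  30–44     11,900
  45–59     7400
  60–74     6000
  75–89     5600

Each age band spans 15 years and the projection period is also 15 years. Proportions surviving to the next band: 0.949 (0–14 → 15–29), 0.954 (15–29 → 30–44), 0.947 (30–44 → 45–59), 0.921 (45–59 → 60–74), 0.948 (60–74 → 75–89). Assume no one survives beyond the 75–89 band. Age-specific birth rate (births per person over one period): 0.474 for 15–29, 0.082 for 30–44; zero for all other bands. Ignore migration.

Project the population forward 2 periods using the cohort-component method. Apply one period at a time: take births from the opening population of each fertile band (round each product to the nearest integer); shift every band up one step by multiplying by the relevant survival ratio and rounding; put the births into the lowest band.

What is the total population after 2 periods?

Let band 1 be 0–14 through band 6 = 75–89.
[period 1]
Births: 10200 × 0.474 = 4835 ; 11900 × 0.082 = 976 ⇒ total 5811
Band 2: 10600 × 0.949 = 10059
Band 3: 10200 × 0.954 = 9731
Band 4: 11900 × 0.947 = 11269
Band 5: 7400 × 0.921 = 6815
Band 6: 6000 × 0.948 = 5688
End of period: [5811, 10059, 9731, 11269, 6815, 5688]
[period 2]
Births: 10059 × 0.474 = 4768 ; 9731 × 0.082 = 798 ⇒ total 5566
Band 2: 5811 × 0.949 = 5515
Band 3: 10059 × 0.954 = 9596
Band 4: 9731 × 0.947 = 9215
Band 5: 11269 × 0.921 = 10379
Band 6: 6815 × 0.948 = 6461
End of period: [5566, 5515, 9596, 9215, 10379, 6461]
Total after period 2: 5566 + 5515 + 9596 + 9215 + 10379 + 6461 = 46732

46732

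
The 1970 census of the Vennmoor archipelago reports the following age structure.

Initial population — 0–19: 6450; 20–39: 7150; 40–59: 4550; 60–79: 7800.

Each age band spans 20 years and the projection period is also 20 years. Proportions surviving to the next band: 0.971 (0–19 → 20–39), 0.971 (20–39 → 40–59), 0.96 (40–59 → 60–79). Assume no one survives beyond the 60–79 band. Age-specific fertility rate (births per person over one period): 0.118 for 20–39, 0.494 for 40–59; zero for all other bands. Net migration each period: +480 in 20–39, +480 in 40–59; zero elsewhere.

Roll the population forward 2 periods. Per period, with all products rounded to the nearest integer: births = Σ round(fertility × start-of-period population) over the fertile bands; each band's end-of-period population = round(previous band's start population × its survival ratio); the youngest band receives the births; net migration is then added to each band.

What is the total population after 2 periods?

Numbering the groups 1..4 from youngest to oldest:
Period 1:
Births: 7150 × 0.118 = 844 ; 4550 × 0.494 = 2248 → 3092
Group 2: 6450 × 0.971 = 6263
Group 3: 7150 × 0.971 = 6943
Group 4: 4550 × 0.96 = 4368
Net migration: Group 2 + 480 → 6743; Group 3 + 480 → 7423
→ [3092, 6743, 7423, 4368]
Period 2:
Births: 6743 × 0.118 = 796 ; 7423 × 0.494 = 3667 → 4463
Group 2: 3092 × 0.971 = 3002
Group 3: 6743 × 0.971 = 6547
Group 4: 7423 × 0.96 = 7126
Net migration: Group 2 + 480 → 3482; Group 3 + 480 → 7027
→ [4463, 3482, 7027, 7126]
Total after period 2: 4463 + 3482 + 7027 + 7126 = 22098

22098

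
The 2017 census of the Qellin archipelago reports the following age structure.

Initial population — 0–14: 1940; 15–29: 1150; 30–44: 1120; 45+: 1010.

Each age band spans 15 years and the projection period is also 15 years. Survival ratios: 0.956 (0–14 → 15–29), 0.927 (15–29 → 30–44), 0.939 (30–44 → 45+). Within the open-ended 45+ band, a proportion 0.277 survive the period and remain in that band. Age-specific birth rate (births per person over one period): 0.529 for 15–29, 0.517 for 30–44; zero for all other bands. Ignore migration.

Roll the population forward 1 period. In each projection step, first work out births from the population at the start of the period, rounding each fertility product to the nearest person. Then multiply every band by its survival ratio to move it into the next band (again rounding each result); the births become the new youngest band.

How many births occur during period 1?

Call the bands 1 to 4, youngest first.
Period 1:
Births: 1150 * 0.529 = 608, 1120 * 0.517 = 579 → total 1187
Band 2: 1940 * 0.956 = 1855
Band 3: 1150 * 0.927 = 1066
Band 4: 1120 * 0.939 + 1010 * 0.277 = 1052 + 280 = 1332
End of period: [1187, 1855, 1066, 1332]

1187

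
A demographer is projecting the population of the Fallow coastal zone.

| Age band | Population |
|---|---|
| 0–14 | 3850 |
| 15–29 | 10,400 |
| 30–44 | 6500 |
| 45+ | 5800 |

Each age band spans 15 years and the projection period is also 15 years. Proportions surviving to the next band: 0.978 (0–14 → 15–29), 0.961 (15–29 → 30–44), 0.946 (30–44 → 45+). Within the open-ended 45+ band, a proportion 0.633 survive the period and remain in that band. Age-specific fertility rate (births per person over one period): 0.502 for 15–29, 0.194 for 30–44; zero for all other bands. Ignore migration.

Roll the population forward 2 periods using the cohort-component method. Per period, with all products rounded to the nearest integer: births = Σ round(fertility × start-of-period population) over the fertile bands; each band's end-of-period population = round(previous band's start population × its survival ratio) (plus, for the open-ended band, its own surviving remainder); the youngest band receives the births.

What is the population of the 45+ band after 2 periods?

Period 1:
Births: 10400 × 0.502 = 5221 ; 6500 × 0.194 = 1261 → 6482
15–29: 3850 × 0.978 = 3765
30–44: 10400 × 0.961 = 9994
45+: 6500 × 0.946 + 5800 × 0.633 = 6149 + 3671 = 9820
Giving 6482 / 3765 / 9994 / 9820.
Period 2:
Births: 3765 × 0.502 = 1890 ; 9994 × 0.194 = 1939 → 3829
15–29: 6482 × 0.978 = 6339
30–44: 3765 × 0.961 = 3618
45+: 9994 × 0.946 + 9820 × 0.633 = 9454 + 6216 = 15670
Giving 3829 / 6339 / 3618 / 15670.

15670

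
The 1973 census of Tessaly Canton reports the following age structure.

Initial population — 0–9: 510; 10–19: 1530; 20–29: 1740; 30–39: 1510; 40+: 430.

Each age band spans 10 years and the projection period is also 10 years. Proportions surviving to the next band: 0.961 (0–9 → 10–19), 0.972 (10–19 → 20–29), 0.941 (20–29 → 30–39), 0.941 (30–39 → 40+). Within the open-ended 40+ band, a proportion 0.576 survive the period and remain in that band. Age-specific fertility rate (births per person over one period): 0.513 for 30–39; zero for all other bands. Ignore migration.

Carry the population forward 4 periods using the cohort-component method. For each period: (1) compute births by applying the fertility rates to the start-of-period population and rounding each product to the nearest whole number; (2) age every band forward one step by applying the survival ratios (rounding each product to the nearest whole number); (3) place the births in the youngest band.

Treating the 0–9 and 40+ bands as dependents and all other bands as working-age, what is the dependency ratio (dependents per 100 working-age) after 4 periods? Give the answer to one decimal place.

(Groups numbered youngest = 1 to oldest = 5.)
Period 1.
Births: 1510 × 0.513 = 775
Group 2: 510 × 0.961 = 490
Group 3: 1530 × 0.972 = 1487
Group 4: 1740 × 0.941 = 1637
Group 5: 1510 × 0.941 + 430 × 0.576 = 1421 + 248 = 1669
→ [775, 490, 1487, 1637, 1669]
Period 2.
Births: 1637 × 0.513 = 840
Group 2: 775 × 0.961 = 745
Group 3: 490 × 0.972 = 476
Group 4: 1487 × 0.941 = 1399
Group 5: 1637 × 0.941 + 1669 × 0.576 = 1540 + 961 = 2501
→ [840, 745, 476, 1399, 2501]
Period 3.
Births: 1399 × 0.513 = 718
Group 2: 840 × 0.961 = 807
Group 3: 745 × 0.972 = 724
Group 4: 476 × 0.941 = 448
Group 5: 1399 × 0.941 + 2501 × 0.576 = 1316 + 1441 = 2757
→ [718, 807, 724, 448, 2757]
Period 4.
Births: 448 × 0.513 = 230
Group 2: 718 × 0.961 = 690
Group 3: 807 × 0.972 = 784
Group 4: 724 × 0.941 = 681
Group 5: 448 × 0.941 + 2757 × 0.576 = 422 + 1588 = 2010
→ [230, 690, 784, 681, 2010]
Dependents (band 0–9 + band 40+) = 230 + 2010 = 2240; working-age = 2155; ratio = 2240/2155 × 100 = 103.9

103.9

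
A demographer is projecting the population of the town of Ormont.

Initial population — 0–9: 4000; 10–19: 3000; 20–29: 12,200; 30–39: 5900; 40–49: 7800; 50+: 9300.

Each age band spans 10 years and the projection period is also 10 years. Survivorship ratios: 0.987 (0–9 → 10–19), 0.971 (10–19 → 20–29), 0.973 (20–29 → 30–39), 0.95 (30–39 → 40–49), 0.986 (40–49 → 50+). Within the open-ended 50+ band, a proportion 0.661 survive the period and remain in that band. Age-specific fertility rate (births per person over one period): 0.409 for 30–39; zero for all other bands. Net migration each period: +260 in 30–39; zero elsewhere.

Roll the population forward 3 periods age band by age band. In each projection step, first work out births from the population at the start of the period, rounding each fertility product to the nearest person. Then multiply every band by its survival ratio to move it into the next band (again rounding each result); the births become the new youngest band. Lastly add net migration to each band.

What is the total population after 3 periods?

Period 1.
Births: 5900 * 0.409 = 2413
10–19: 4000 * 0.987 = 3948
20–29: 3000 * 0.971 = 2913
30–39: 12200 * 0.973 = 11871
40–49: 5900 * 0.95 = 5605
50+: 7800 * 0.986 + 9300 * 0.661 = 7691 + 6147 = 13838
Net migration: 30–39 + 260 → 12131
Population now: 0–9=2413, 10–19=3948, 20–29=2913, 30–39=12131, 40–49=5605, 50+=13838
Period 2.
Births: 12131 * 0.409 = 4962
10–19: 2413 * 0.987 = 2382
20–29: 3948 * 0.971 = 3834
30–39: 2913 * 0.973 = 2834
40–49: 12131 * 0.95 = 11524
50+: 5605 * 0.986 + 13838 * 0.661 = 5527 + 9147 = 14674
Net migration: 30–39 + 260 → 3094
Population now: 0–9=4962, 10–19=2382, 20–29=3834, 30–39=3094, 40–49=11524, 50+=14674
Period 3.
Births: 3094 * 0.409 = 1265
10–19: 4962 * 0.987 = 4897
20–29: 2382 * 0.971 = 2313
30–39: 3834 * 0.973 = 3730
40–49: 3094 * 0.95 = 2939
50+: 11524 * 0.986 + 14674 * 0.661 = 11363 + 9700 = 21063
Net migration: 30–39 + 260 → 3990
Population now: 0–9=1265, 10–19=4897, 20–29=2313, 30–39=3990, 40–49=2939, 50+=21063
Total after period 3: 1265 + 4897 + 2313 + 3990 + 2939 + 21063 = 36467

36467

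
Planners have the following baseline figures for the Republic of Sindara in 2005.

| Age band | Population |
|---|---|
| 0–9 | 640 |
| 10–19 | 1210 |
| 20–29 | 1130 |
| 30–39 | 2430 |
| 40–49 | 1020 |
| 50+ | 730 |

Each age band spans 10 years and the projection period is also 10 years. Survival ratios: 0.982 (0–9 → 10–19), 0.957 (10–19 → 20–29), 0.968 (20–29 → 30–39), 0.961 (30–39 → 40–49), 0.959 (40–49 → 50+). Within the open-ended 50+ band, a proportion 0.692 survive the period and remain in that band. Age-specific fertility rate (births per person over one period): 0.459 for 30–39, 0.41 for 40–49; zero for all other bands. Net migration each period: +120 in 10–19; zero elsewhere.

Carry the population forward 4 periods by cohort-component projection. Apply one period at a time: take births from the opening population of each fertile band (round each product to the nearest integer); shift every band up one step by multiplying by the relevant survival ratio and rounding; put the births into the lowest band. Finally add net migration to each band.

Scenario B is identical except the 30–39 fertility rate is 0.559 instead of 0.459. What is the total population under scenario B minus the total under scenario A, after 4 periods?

505

Numbering the groups 1..6 from youngest to oldest:
— Period 1 —
Births: 2430 * 0.459 = 1115, 1020 * 0.41 = 418 ⇒ total 1533
Group 2: 640 * 0.982 = 628
Group 3: 1210 * 0.957 = 1158
Group 4: 1130 * 0.968 = 1094
Group 5: 2430 * 0.961 = 2335
Group 6: 1020 * 0.959 + 730 * 0.692 = 978 + 505 = 1483
Net migration: Group 2 + 120 → 748
→ [1533, 748, 1158, 1094, 2335, 1483]
— Period 2 —
Births: 1094 * 0.459 = 502, 2335 * 0.41 = 957 ⇒ total 1459
Group 2: 1533 * 0.982 = 1505
Group 3: 748 * 0.957 = 716
Group 4: 1158 * 0.968 = 1121
Group 5: 1094 * 0.961 = 1051
Group 6: 2335 * 0.959 + 1483 * 0.692 = 2239 + 1026 = 3265
Net migration: Group 2 + 120 → 1625
→ [1459, 1625, 716, 1121, 1051, 3265]
— Period 3 —
Births: 1121 * 0.459 = 515, 1051 * 0.41 = 431 ⇒ total 946
Group 2: 1459 * 0.982 = 1433
Group 3: 1625 * 0.957 = 1555
Group 4: 716 * 0.968 = 693
Group 5: 1121 * 0.961 = 1077
Group 6: 1051 * 0.959 + 3265 * 0.692 = 1008 + 2259 = 3267
Net migration: Group 2 + 120 → 1553
→ [946, 1553, 1555, 693, 1077, 3267]
— Period 4 —
Births: 693 * 0.459 = 318, 1077 * 0.41 = 442 ⇒ total 760
Group 2: 946 * 0.982 = 929
Group 3: 1553 * 0.957 = 1486
Group 4: 1555 * 0.968 = 1505
Group 5: 693 * 0.961 = 666
Group 6: 1077 * 0.959 + 3267 * 0.692 = 1033 + 2261 = 3294
Net migration: Group 2 + 120 → 1049
→ [760, 1049, 1486, 1505, 666, 3294]
Scenario A total after 4 periods: 8760
Scenario B projection —
— Period 1 —
Births: 2430 * 0.559 = 1358, 1020 * 0.41 = 418 ⇒ total 1776
Group 2: 640 * 0.982 = 628
Group 3: 1210 * 0.957 = 1158
Group 4: 1130 * 0.968 = 1094
Group 5: 2430 * 0.961 = 2335
Group 6: 1020 * 0.959 + 730 * 0.692 = 978 + 505 = 1483
Net migration: Group 2 + 120 → 748
→ [1776, 748, 1158, 1094, 2335, 1483]
— Period 2 —
Births: 1094 * 0.559 = 612, 2335 * 0.41 = 957 ⇒ total 1569
Group 2: 1776 * 0.982 = 1744
Group 3: 748 * 0.957 = 716
Group 4: 1158 * 0.968 = 1121
Group 5: 1094 * 0.961 = 1051
Group 6: 2335 * 0.959 + 1483 * 0.692 = 2239 + 1026 = 3265
Net migration: Group 2 + 120 → 1864
→ [1569, 1864, 716, 1121, 1051, 3265]
— Period 3 —
Births: 1121 * 0.559 = 627, 1051 * 0.41 = 431 ⇒ total 1058
Group 2: 1569 * 0.982 = 1541
Group 3: 1864 * 0.957 = 1784
Group 4: 716 * 0.968 = 693
Group 5: 1121 * 0.961 = 1077
Group 6: 1051 * 0.959 + 3265 * 0.692 = 1008 + 2259 = 3267
Net migration: Group 2 + 120 → 1661
→ [1058, 1661, 1784, 693, 1077, 3267]
— Period 4 —
Births: 693 * 0.559 = 387, 1077 * 0.41 = 442 ⇒ total 829
Group 2: 1058 * 0.982 = 1039
Group 3: 1661 * 0.957 = 1590
Group 4: 1784 * 0.968 = 1727
Group 5: 693 * 0.961 = 666
Group 6: 1077 * 0.959 + 3267 * 0.692 = 1033 + 2261 = 3294
Net migration: Group 2 + 120 → 1159
→ [829, 1159, 1590, 1727, 666, 3294]
Scenario B total after 4 periods: 9265
Difference B − A = 9265 − 8760 = 505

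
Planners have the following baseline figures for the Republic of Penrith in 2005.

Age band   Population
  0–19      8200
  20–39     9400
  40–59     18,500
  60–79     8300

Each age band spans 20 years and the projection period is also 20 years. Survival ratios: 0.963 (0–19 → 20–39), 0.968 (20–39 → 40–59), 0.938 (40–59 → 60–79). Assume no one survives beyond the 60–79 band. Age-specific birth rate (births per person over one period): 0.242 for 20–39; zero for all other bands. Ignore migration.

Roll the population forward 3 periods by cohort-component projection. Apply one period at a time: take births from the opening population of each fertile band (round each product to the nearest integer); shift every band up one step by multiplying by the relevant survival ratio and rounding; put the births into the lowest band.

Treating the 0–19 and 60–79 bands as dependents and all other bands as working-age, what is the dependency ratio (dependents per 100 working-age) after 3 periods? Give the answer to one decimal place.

194.4

Period 1.
Births: 9400 × 0.242 = 2275
20–39: 8200 × 0.963 = 7897
40–59: 9400 × 0.968 = 9099
60–79: 18500 × 0.938 = 17353
Population now: 0–19=2275, 20–39=7897, 40–59=9099, 60–79=17353
Period 2.
Births: 7897 × 0.242 = 1911
20–39: 2275 × 0.963 = 2191
40–59: 7897 × 0.968 = 7644
60–79: 9099 × 0.938 = 8535
Population now: 0–19=1911, 20–39=2191, 40–59=7644, 60–79=8535
Period 3.
Births: 2191 × 0.242 = 530
20–39: 1911 × 0.963 = 1840
40–59: 2191 × 0.968 = 2121
60–79: 7644 × 0.938 = 7170
Population now: 0–19=530, 20–39=1840, 40–59=2121, 60–79=7170
Dependents (band 0–19 + band 60–79) = 530 + 7170 = 7700; working-age = 3961; ratio = 7700/3961 × 100 = 194.4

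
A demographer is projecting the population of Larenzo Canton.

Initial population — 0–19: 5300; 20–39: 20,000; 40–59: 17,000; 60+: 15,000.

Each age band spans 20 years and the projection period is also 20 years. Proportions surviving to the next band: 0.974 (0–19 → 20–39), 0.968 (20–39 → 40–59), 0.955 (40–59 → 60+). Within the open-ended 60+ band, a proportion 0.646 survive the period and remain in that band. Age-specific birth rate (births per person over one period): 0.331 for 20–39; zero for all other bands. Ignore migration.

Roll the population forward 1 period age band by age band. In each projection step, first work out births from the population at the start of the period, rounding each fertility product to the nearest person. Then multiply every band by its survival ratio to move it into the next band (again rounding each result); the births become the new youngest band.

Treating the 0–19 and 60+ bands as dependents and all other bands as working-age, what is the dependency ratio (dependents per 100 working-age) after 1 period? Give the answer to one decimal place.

Period 1:
Births: 20000 × 0.331 = 6620
20–39: 5300 × 0.974 = 5162
40–59: 20000 × 0.968 = 19360
60+: 17000 × 0.955 + 15000 × 0.646 = 16235 + 9690 = 25925
Population now: 0–19=6620, 20–39=5162, 40–59=19360, 60+=25925
Dependents (band 0–19 + band 60+) = 6620 + 25925 = 32545; working-age = 24522; ratio = 32545/24522 × 100 = 132.7

132.7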